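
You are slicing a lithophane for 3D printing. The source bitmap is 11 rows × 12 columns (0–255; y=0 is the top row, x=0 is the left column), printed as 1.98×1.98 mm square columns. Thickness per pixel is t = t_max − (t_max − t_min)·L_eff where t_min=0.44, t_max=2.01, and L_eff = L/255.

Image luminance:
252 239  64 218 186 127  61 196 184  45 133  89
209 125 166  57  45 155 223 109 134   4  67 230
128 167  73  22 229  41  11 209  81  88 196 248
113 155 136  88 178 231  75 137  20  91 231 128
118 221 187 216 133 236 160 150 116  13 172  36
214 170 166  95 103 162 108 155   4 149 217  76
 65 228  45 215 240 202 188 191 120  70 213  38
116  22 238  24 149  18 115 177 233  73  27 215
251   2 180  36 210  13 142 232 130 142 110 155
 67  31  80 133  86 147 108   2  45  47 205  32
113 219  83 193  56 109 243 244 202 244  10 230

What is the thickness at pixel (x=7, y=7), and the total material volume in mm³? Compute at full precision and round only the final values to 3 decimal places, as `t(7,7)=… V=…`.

span = t_max - t_min = 2.01 - 0.44 = 1.570
L(7,7) = 177, L_eff = 177/255 = 0.694118
t(7,7) = 2.01 - 1.570·0.694118 = 0.920
Σt over all 11·12 pixels = 802847/5100 ≈ 157.4209804
V = pitch²·Σt = 1.98²·802847/5100 = 617.153

t(7,7)=0.920 V=617.153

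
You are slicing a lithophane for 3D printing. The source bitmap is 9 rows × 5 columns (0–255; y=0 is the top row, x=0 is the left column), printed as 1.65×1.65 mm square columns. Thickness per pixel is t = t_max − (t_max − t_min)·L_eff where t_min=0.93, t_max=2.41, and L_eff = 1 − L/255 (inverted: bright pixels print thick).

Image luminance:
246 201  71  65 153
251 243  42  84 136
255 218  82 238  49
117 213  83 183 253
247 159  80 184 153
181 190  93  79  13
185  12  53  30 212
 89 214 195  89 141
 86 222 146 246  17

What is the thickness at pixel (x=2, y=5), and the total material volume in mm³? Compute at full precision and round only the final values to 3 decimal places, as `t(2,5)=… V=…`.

t(2,5)=1.470 V=216.628

span = t_max - t_min = 2.41 - 0.93 = 1.480
L(2,5) = 93, L_eff = 1 - 93/255 = 0.635294 (inverted)
t(2,5) = 2.41 - 1.480·0.635294 = 1.470
Σt over all 9·5 pixels = 2029027/25500 ≈ 79.5696863
V = pitch²·Σt = 1.65²·2029027/25500 = 216.628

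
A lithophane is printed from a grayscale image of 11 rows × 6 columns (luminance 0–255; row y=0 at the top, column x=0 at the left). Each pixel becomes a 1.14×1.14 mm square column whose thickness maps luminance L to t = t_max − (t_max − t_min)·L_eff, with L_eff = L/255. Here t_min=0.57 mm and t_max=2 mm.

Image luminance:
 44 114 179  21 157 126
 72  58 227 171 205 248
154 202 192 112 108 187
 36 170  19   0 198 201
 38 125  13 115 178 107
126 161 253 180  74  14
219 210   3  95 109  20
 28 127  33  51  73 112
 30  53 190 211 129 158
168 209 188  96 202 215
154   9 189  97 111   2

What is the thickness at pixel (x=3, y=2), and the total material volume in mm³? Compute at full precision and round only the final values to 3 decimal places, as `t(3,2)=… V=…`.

t(3,2)=1.372 V=112.690

span = t_max - t_min = 2 - 0.57 = 1.430
L(3,2) = 112, L_eff = 112/255 = 0.439216
t(3,2) = 2 - 1.430·0.439216 = 1.372
Σt over all 11·6 pixels = 184261/2125 ≈ 86.7110588
V = pitch²·Σt = 1.14²·184261/2125 = 112.690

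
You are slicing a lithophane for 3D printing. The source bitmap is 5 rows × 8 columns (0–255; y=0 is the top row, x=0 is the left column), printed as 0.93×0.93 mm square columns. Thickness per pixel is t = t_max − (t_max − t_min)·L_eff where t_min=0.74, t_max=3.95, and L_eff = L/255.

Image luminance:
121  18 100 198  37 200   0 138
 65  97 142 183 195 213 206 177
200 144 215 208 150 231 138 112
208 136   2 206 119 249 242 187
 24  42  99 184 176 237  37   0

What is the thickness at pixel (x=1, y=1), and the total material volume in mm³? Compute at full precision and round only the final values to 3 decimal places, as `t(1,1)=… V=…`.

t(1,1)=2.729 V=75.292

span = t_max - t_min = 3.95 - 0.74 = 3.210
L(1,1) = 97, L_eff = 97/255 = 0.380392
t(1,1) = 3.95 - 3.210·0.380392 = 2.729
Σt over all 5·8 pixels = 184987/2125 ≈ 87.0527059
V = pitch²·Σt = 0.93²·184987/2125 = 75.292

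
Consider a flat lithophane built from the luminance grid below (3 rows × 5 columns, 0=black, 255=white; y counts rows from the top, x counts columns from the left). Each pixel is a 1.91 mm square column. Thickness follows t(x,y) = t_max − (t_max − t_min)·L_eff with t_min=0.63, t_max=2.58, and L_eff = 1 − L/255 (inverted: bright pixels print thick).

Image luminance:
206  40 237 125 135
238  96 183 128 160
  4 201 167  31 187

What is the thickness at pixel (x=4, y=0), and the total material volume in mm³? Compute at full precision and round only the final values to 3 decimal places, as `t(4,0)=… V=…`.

span = t_max - t_min = 2.58 - 0.63 = 1.950
L(4,0) = 135, L_eff = 1 - 135/255 = 0.470588 (inverted)
t(4,0) = 2.58 - 1.950·0.470588 = 1.662
Σt over all 3·5 pixels = 43859/1700 ≈ 25.7994118
V = pitch²·Σt = 1.91²·43859/1700 = 94.119

t(4,0)=1.662 V=94.119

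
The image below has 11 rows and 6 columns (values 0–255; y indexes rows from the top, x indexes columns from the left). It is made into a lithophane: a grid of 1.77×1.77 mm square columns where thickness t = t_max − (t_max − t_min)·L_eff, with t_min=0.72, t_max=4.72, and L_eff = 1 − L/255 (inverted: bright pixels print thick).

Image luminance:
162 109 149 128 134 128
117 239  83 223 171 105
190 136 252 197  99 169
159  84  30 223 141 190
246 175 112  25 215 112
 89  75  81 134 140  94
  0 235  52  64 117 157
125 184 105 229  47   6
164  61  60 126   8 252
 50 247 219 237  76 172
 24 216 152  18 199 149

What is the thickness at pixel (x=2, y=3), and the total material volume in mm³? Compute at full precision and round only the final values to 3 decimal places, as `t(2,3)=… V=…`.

t(2,3)=1.191 V=584.631

span = t_max - t_min = 4.72 - 0.72 = 4.000
L(2,3) = 30, L_eff = 1 - 30/255 = 0.882353 (inverted)
t(2,3) = 4.72 - 4.000·0.882353 = 1.191
Σt over all 11·6 pixels = 237928/1275 ≈ 186.6101961
V = pitch²·Σt = 1.77²·237928/1275 = 584.631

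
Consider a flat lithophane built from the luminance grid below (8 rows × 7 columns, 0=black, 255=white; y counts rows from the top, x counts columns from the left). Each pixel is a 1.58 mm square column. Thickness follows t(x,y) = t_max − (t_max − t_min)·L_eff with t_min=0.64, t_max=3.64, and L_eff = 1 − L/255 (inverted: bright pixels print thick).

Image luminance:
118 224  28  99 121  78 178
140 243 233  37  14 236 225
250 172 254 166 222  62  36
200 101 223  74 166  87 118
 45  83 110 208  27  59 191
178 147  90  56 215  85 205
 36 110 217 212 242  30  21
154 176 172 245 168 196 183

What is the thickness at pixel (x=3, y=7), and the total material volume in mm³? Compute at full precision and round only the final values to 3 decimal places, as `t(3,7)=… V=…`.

span = t_max - t_min = 3.64 - 0.64 = 3.000
L(3,7) = 245, L_eff = 1 - 245/255 = 0.039216 (inverted)
t(3,7) = 3.64 - 3.000·0.039216 = 3.522
Σt over all 8·7 pixels = 55062/425 ≈ 129.5576471
V = pitch²·Σt = 1.58²·55062/425 = 323.428

t(3,7)=3.522 V=323.428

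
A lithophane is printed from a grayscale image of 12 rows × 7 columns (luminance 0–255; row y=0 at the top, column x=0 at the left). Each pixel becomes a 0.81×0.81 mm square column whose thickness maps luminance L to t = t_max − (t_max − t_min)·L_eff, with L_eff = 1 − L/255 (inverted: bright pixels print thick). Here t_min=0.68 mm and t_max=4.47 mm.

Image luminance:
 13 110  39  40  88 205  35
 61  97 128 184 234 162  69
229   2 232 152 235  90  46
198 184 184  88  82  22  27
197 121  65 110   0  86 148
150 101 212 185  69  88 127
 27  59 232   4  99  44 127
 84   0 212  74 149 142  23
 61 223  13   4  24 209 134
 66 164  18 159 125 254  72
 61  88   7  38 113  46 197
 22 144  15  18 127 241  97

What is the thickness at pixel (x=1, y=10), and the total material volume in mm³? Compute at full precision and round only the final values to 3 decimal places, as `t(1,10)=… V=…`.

span = t_max - t_min = 4.47 - 0.68 = 3.790
L(1,10) = 88, L_eff = 1 - 88/255 = 0.654902 (inverted)
t(1,10) = 4.47 - 3.790·0.654902 = 1.988
Σt over all 12·7 pixels = 4833829/25500 ≈ 189.5619216
V = pitch²·Σt = 0.81²·4833829/25500 = 124.372

t(1,10)=1.988 V=124.372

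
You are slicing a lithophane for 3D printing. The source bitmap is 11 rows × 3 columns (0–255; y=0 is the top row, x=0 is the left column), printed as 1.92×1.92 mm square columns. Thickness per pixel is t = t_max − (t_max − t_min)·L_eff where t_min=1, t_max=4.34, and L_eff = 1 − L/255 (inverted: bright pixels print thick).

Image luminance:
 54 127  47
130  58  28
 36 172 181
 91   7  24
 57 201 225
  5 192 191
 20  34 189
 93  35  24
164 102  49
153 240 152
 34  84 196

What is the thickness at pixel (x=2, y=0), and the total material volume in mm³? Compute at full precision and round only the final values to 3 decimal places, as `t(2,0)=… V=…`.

span = t_max - t_min = 4.34 - 1 = 3.340
L(2,0) = 47, L_eff = 1 - 47/255 = 0.815686 (inverted)
t(2,0) = 4.34 - 3.340·0.815686 = 1.616
Σt over all 11·3 pixels = 197543/2550 ≈ 77.4678431
V = pitch²·Σt = 1.92²·197543/2550 = 285.577

t(2,0)=1.616 V=285.577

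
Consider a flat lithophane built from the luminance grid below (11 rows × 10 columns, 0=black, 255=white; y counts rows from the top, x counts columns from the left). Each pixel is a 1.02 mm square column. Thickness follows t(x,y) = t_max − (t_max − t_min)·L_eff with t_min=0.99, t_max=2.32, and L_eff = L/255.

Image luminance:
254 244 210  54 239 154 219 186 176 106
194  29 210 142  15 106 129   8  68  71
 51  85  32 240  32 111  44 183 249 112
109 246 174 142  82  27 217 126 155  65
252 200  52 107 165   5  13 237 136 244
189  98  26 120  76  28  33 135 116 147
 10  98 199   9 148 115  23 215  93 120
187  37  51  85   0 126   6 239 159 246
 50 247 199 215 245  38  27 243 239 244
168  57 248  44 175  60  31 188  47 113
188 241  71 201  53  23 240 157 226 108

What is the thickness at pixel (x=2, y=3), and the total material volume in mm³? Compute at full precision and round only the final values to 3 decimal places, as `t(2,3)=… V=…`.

span = t_max - t_min = 2.32 - 0.99 = 1.330
L(2,3) = 174, L_eff = 174/255 = 0.682353
t(2,3) = 2.32 - 1.330·0.682353 = 1.412
Σt over all 11·10 pixels = 4615409/25500 ≈ 180.9964314
V = pitch²·Σt = 1.02²·4615409/25500 = 188.309

t(2,3)=1.412 V=188.309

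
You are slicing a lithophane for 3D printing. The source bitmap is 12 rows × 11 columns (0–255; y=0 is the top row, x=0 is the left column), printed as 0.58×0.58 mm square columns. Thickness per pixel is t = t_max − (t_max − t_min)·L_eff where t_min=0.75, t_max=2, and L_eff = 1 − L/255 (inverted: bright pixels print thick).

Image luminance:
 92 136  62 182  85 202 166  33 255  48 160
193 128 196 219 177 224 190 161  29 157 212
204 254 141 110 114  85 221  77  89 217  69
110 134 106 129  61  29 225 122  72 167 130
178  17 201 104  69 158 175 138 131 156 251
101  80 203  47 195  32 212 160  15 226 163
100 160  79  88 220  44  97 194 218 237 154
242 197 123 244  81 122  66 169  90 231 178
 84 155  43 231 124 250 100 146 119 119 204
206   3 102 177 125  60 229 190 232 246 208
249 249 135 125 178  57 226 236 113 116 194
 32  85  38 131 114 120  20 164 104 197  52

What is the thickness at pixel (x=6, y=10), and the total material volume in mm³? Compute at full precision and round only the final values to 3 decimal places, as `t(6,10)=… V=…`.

span = t_max - t_min = 2 - 0.75 = 1.250
L(6,10) = 226, L_eff = 1 - 226/255 = 0.113725 (inverted)
t(6,10) = 2 - 1.250·0.113725 = 1.858
Σt over all 12·11 pixels = 13001/68 ≈ 191.1911765
V = pitch²·Σt = 0.58²·13001/68 = 64.317

t(6,10)=1.858 V=64.317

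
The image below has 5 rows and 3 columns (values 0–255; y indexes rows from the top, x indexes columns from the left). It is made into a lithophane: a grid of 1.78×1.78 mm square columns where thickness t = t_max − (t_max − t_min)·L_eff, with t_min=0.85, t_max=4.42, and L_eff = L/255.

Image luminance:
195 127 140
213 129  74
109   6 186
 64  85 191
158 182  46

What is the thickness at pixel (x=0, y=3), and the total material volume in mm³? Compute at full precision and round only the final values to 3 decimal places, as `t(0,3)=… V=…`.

t(0,3)=3.524 V=125.564

span = t_max - t_min = 4.42 - 0.85 = 3.570
L(0,3) = 64, L_eff = 64/255 = 0.250980
t(0,3) = 4.42 - 3.570·0.250980 = 3.524
Σt over all 5·3 pixels = 39.63
V = pitch²·Σt = 1.78²·39.63 = 125.564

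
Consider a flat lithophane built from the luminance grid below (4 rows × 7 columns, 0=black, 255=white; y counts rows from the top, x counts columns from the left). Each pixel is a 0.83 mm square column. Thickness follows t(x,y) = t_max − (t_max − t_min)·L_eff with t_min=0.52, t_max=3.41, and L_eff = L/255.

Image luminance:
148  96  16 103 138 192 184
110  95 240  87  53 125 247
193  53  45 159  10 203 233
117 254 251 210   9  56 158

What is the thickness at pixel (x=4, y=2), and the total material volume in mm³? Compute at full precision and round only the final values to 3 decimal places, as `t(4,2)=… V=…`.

span = t_max - t_min = 3.41 - 0.52 = 2.890
L(4,2) = 10, L_eff = 10/255 = 0.039216
t(4,2) = 3.41 - 2.890·0.039216 = 3.297
Σt over all 4·7 pixels = 631/12 ≈ 52.5833333
V = pitch²·Σt = 0.83²·631/12 = 36.225

t(4,2)=3.297 V=36.225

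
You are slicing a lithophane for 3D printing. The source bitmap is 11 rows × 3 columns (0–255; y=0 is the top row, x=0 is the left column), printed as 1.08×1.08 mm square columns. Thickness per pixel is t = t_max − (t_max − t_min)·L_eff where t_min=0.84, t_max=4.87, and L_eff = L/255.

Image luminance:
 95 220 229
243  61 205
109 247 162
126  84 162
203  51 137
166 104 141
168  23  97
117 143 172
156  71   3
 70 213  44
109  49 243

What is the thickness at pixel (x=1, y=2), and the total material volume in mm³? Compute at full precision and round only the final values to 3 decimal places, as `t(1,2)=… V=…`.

t(1,2)=0.966 V=105.920

span = t_max - t_min = 4.87 - 0.84 = 4.030
L(1,2) = 247, L_eff = 247/255 = 0.968627
t(1,2) = 4.87 - 4.030·0.968627 = 0.966
Σt over all 11·3 pixels = 578909/6375 ≈ 90.8092549
V = pitch²·Σt = 1.08²·578909/6375 = 105.920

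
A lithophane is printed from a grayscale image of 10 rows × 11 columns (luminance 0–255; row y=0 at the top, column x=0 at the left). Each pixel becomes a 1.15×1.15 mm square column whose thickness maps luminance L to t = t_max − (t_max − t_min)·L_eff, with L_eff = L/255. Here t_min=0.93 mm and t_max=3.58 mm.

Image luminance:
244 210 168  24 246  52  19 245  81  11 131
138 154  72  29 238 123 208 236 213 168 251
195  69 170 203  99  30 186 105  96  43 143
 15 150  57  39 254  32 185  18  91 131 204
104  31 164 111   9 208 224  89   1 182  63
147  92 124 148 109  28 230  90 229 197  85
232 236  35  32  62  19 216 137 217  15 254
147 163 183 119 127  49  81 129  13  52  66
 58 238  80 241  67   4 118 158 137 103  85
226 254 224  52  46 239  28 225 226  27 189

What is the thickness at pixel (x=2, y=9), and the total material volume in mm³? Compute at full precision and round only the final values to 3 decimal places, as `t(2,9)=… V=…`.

span = t_max - t_min = 3.58 - 0.93 = 2.650
L(2,9) = 224, L_eff = 224/255 = 0.878431
t(2,9) = 3.58 - 2.650·0.878431 = 1.252
Σt over all 10·11 pixels = 126373/510 ≈ 247.7901961
V = pitch²·Σt = 1.15²·126373/510 = 327.703

t(2,9)=1.252 V=327.703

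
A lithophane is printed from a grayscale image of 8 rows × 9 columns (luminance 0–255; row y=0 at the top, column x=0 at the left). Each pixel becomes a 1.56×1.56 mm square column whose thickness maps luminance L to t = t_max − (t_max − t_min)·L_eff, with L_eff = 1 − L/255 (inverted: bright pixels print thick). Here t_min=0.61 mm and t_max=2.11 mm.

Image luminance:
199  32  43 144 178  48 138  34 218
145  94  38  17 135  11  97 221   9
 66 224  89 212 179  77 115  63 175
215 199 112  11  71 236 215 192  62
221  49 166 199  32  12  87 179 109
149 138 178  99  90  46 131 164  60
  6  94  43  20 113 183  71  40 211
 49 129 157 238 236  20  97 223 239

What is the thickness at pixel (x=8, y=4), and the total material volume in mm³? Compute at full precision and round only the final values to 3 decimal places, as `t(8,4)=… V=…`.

t(8,4)=1.251 V=229.881

span = t_max - t_min = 2.11 - 0.61 = 1.500
L(8,4) = 109, L_eff = 1 - 109/255 = 0.572549 (inverted)
t(8,4) = 2.11 - 1.500·0.572549 = 1.251
Σt over all 8·9 pixels = 40146/425 ≈ 94.4611765
V = pitch²·Σt = 1.56²·40146/425 = 229.881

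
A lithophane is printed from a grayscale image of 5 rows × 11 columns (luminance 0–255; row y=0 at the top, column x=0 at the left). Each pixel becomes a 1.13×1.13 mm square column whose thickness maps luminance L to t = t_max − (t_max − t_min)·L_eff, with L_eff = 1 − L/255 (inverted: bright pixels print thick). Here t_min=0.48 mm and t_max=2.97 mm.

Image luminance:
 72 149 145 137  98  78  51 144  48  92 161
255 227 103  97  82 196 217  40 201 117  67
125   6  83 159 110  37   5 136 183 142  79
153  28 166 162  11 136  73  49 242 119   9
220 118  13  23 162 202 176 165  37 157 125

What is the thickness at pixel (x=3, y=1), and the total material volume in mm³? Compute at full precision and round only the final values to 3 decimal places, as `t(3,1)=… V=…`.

span = t_max - t_min = 2.97 - 0.48 = 2.490
L(3,1) = 97, L_eff = 1 - 97/255 = 0.619608 (inverted)
t(3,1) = 2.97 - 2.490·0.619608 = 1.427
Σt over all 5·11 pixels = 188651/2125 ≈ 88.7769412
V = pitch²·Σt = 1.13²·188651/2125 = 113.359

t(3,1)=1.427 V=113.359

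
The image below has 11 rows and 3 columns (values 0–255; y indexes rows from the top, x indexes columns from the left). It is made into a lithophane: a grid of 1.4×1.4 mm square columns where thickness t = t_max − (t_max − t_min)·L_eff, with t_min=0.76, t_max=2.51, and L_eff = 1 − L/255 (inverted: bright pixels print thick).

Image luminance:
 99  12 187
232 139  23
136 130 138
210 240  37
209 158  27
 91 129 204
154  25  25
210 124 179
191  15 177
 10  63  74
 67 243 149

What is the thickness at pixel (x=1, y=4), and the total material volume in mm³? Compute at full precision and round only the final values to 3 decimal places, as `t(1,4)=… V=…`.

span = t_max - t_min = 2.51 - 0.76 = 1.750
L(1,4) = 158, L_eff = 1 - 158/255 = 0.380392 (inverted)
t(1,4) = 2.51 - 1.750·0.380392 = 1.844
Σt over all 11·3 pixels = 90551/1700 ≈ 53.2652941
V = pitch²·Σt = 1.4²·90551/1700 = 104.400

t(1,4)=1.844 V=104.400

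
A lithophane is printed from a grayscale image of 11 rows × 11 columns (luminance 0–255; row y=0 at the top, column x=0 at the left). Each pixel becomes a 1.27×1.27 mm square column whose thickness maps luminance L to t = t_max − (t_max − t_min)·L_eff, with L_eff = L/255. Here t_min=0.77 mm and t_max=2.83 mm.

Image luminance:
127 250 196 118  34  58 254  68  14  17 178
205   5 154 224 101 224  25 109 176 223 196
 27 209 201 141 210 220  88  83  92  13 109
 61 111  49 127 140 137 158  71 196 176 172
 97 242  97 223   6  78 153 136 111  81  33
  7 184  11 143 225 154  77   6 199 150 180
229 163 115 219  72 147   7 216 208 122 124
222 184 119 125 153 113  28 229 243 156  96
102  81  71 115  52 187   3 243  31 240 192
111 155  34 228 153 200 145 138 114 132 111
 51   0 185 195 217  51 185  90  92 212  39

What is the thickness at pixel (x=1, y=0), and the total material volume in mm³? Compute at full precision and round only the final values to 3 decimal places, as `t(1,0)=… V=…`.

span = t_max - t_min = 2.83 - 0.77 = 2.060
L(1,0) = 250, L_eff = 250/255 = 0.980392
t(1,0) = 2.83 - 2.060·0.980392 = 0.810
Σt over all 11·11 pixels = 1096051/5100 ≈ 214.9119608
V = pitch²·Σt = 1.27²·1096051/5100 = 346.632

t(1,0)=0.810 V=346.632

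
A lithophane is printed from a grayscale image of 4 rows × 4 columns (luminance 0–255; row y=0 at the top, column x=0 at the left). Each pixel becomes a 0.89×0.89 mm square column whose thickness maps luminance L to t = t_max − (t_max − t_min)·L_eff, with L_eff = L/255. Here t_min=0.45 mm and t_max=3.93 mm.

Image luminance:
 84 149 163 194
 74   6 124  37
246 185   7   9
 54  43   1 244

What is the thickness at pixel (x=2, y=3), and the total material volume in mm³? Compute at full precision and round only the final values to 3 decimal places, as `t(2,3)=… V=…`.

t(2,3)=3.916 V=32.295

span = t_max - t_min = 3.93 - 0.45 = 3.480
L(2,3) = 1, L_eff = 1/255 = 0.003922
t(2,3) = 3.93 - 3.480·0.003922 = 3.916
Σt over all 4·4 pixels = 17328/425 ≈ 40.7717647
V = pitch²·Σt = 0.89²·17328/425 = 32.295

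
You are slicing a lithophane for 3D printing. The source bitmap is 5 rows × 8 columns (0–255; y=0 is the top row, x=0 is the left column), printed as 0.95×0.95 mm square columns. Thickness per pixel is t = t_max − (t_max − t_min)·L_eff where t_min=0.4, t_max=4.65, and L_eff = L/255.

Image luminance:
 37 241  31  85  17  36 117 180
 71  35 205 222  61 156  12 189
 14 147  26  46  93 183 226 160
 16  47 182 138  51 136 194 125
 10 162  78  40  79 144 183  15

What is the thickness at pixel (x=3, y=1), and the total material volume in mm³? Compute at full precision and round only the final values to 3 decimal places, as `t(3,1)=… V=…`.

span = t_max - t_min = 4.65 - 0.4 = 4.250
L(3,1) = 222, L_eff = 222/255 = 0.870588
t(3,1) = 4.65 - 4.250·0.870588 = 0.950
Σt over all 5·8 pixels = 697/6 ≈ 116.1666667
V = pitch²·Σt = 0.95²·697/6 = 104.840

t(3,1)=0.950 V=104.840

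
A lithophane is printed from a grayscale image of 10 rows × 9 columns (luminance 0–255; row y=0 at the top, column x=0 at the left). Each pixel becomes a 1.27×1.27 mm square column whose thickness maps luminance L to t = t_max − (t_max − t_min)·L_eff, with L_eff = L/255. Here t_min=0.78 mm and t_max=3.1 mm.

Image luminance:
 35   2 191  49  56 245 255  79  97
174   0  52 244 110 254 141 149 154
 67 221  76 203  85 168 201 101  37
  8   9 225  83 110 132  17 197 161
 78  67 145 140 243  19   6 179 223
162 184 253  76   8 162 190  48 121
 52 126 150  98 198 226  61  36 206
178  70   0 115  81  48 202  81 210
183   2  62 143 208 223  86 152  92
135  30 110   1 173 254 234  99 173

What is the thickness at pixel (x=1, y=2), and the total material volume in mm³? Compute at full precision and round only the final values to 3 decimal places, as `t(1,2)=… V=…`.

span = t_max - t_min = 3.1 - 0.78 = 2.320
L(1,2) = 221, L_eff = 221/255 = 0.866667
t(1,2) = 3.1 - 2.320·0.866667 = 1.089
Σt over all 10·9 pixels = 75307/425 ≈ 177.1929412
V = pitch²·Σt = 1.27²·75307/425 = 285.794

t(1,2)=1.089 V=285.794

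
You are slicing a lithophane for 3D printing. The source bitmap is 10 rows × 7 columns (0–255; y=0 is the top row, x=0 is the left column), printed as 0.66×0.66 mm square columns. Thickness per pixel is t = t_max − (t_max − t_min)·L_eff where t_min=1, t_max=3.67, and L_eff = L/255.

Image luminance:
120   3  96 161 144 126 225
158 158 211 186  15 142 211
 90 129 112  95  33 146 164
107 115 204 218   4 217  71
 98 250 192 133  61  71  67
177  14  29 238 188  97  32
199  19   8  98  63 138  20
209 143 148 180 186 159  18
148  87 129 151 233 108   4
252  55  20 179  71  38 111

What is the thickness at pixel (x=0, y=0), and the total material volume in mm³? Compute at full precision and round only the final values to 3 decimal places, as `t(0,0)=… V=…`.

t(0,0)=2.414 V=73.219

span = t_max - t_min = 3.67 - 1 = 2.670
L(0,0) = 120, L_eff = 120/255 = 0.470588
t(0,0) = 3.67 - 2.670·0.470588 = 2.414
Σt over all 10·7 pixels = 357188/2125 ≈ 168.0884706
V = pitch²·Σt = 0.66²·357188/2125 = 73.219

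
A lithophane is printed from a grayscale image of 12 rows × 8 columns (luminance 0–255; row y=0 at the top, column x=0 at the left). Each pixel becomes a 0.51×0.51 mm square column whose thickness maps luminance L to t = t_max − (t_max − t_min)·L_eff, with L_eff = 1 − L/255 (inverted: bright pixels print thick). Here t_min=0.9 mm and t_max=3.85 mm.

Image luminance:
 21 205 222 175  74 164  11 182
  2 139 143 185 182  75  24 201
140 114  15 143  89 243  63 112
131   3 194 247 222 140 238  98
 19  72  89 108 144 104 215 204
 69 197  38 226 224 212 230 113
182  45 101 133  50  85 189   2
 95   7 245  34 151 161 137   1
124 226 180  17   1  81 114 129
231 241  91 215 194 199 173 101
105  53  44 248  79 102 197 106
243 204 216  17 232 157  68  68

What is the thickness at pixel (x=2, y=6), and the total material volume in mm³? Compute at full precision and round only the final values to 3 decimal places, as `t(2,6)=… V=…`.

span = t_max - t_min = 3.85 - 0.9 = 2.950
L(2,6) = 101, L_eff = 1 - 101/255 = 0.603922 (inverted)
t(2,6) = 3.85 - 2.950·0.603922 = 2.068
Σt over all 12·8 pixels = 236041/1020 ≈ 231.4127451
V = pitch²·Σt = 0.51²·236041/1020 = 60.190

t(2,6)=2.068 V=60.190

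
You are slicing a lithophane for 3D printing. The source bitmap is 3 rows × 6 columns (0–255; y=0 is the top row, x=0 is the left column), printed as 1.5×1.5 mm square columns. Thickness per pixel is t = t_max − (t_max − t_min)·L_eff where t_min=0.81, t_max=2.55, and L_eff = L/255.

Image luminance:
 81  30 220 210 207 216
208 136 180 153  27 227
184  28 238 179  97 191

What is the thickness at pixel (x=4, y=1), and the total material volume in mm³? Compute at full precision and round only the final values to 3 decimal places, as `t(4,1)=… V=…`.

span = t_max - t_min = 2.55 - 0.81 = 1.740
L(4,1) = 27, L_eff = 27/255 = 0.105882
t(4,1) = 2.55 - 1.740·0.105882 = 2.366
Σt over all 3·6 pixels = 113527/4250 ≈ 26.7122353
V = pitch²·Σt = 1.5²·113527/4250 = 60.103

t(4,1)=2.366 V=60.103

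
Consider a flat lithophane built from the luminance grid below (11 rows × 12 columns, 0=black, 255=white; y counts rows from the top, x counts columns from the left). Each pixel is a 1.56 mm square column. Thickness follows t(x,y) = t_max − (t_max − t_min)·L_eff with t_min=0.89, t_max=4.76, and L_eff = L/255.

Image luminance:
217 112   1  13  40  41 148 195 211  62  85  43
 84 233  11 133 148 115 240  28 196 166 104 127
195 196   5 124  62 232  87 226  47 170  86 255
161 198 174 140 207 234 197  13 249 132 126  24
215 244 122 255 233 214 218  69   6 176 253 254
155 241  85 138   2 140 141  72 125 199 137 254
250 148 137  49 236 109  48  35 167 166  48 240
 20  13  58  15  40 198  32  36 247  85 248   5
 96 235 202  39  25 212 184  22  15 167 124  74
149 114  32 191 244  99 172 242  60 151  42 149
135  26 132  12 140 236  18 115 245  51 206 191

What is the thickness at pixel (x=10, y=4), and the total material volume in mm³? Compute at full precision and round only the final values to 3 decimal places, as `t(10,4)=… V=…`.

span = t_max - t_min = 4.76 - 0.89 = 3.870
L(10,4) = 253, L_eff = 253/255 = 0.992157
t(10,4) = 4.76 - 3.870·0.992157 = 0.920
Σt over all 11·12 pixels = 1546899/4250 ≈ 363.9762353
V = pitch²·Σt = 1.56²·1546899/4250 = 885.773

t(10,4)=0.920 V=885.773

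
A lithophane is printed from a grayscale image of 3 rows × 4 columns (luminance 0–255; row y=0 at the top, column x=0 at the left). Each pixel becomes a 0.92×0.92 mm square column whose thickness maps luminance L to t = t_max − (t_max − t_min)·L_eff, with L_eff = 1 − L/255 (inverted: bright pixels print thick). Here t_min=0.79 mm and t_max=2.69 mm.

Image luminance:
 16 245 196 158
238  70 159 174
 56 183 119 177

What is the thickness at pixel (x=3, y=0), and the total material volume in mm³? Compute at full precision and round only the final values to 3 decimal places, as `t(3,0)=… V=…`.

t(3,0)=1.967 V=19.319

span = t_max - t_min = 2.69 - 0.79 = 1.900
L(3,0) = 158, L_eff = 1 - 158/255 = 0.380392 (inverted)
t(3,0) = 2.69 - 1.900·0.380392 = 1.967
Σt over all 3·4 pixels = 19401/850 ≈ 22.8247059
V = pitch²·Σt = 0.92²·19401/850 = 19.319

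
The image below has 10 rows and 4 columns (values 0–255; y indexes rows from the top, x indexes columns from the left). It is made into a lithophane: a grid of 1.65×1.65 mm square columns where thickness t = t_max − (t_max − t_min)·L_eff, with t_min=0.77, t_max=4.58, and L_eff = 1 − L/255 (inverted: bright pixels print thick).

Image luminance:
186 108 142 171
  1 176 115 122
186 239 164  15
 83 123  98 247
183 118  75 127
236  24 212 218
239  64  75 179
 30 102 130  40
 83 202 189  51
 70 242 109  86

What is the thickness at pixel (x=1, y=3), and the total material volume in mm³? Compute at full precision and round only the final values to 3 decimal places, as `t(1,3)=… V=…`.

t(1,3)=2.608 V=297.816

span = t_max - t_min = 4.58 - 0.77 = 3.810
L(1,3) = 123, L_eff = 1 - 123/255 = 0.517647 (inverted)
t(1,3) = 4.58 - 3.810·0.517647 = 2.608
Σt over all 10·4 pixels = 46491/425 ≈ 109.3905882
V = pitch²·Σt = 1.65²·46491/425 = 297.816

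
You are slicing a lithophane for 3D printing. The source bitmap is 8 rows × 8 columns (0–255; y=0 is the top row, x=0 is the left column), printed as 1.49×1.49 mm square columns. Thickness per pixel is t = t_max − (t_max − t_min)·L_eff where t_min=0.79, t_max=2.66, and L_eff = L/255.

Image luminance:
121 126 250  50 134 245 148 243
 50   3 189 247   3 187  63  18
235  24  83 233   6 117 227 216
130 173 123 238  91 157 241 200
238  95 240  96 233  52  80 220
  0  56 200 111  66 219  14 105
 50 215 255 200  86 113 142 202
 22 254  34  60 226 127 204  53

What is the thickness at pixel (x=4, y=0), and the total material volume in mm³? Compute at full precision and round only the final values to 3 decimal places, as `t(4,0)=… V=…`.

span = t_max - t_min = 2.66 - 0.79 = 1.870
L(4,0) = 134, L_eff = 134/255 = 0.525490
t(4,0) = 2.66 - 1.870·0.525490 = 1.677
Σt over all 8·8 pixels = 158131/1500 ≈ 105.4206667
V = pitch²·Σt = 1.49²·158131/1500 = 234.044

t(4,0)=1.677 V=234.044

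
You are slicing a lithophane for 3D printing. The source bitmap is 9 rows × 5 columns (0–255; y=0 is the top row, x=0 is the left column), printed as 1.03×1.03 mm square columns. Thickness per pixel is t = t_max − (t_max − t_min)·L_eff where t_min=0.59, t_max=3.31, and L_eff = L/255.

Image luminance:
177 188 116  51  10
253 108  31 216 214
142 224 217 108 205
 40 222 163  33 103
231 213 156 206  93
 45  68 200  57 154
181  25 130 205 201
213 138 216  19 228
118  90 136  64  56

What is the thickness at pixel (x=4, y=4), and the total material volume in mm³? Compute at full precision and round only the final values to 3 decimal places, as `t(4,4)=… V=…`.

span = t_max - t_min = 3.31 - 0.59 = 2.720
L(4,4) = 93, L_eff = 93/255 = 0.364706
t(4,4) = 3.31 - 2.720·0.364706 = 2.318
Σt over all 9·5 pixels = 82.134
V = pitch²·Σt = 1.03²·82.134 = 87.136

t(4,4)=2.318 V=87.136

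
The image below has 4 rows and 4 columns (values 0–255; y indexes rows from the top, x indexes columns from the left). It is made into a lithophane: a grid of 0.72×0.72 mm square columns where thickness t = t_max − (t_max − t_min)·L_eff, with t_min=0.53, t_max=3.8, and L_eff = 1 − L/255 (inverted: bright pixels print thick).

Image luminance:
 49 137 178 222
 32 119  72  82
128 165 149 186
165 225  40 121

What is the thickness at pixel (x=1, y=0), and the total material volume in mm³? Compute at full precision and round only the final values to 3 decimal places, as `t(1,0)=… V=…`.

span = t_max - t_min = 3.8 - 0.53 = 3.270
L(1,0) = 137, L_eff = 1 - 137/255 = 0.462745 (inverted)
t(1,0) = 3.8 - 3.270·0.462745 = 2.287
Σt over all 4·4 pixels = 29771/850 ≈ 35.0247059
V = pitch²·Σt = 0.72²·29771/850 = 18.157

t(1,0)=2.287 V=18.157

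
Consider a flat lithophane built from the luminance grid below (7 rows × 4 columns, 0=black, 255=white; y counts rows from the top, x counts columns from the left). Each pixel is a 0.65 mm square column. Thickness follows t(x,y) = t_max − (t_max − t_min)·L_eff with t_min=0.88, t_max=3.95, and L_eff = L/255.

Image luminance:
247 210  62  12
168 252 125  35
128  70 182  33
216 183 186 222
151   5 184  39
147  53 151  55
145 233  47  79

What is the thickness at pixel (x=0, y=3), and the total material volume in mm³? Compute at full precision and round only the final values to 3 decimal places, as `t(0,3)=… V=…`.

span = t_max - t_min = 3.95 - 0.88 = 3.070
L(0,3) = 216, L_eff = 216/255 = 0.847059
t(0,3) = 3.95 - 3.070·0.847059 = 1.350
Σt over all 7·4 pixels = 85448/1275 ≈ 67.0180392
V = pitch²·Σt = 0.65²·85448/1275 = 28.315

t(0,3)=1.350 V=28.315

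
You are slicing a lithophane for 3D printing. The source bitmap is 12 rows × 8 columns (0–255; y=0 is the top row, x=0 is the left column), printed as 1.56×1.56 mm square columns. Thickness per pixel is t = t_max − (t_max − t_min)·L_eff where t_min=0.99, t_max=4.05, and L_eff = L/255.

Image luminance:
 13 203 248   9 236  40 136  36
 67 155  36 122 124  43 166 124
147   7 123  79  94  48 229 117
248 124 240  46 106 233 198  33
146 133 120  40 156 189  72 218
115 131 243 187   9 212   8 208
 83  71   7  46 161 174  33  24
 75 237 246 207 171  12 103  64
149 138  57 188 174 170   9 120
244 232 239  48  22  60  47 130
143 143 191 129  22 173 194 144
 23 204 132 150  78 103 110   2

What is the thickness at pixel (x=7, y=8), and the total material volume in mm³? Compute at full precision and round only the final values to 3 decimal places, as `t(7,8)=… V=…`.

t(7,8)=2.610 V=604.535

span = t_max - t_min = 4.05 - 0.99 = 3.060
L(7,8) = 120, L_eff = 120/255 = 0.470588
t(7,8) = 4.05 - 3.060·0.470588 = 2.610
Σt over all 12·8 pixels = 248.412
V = pitch²·Σt = 1.56²·248.412 = 604.535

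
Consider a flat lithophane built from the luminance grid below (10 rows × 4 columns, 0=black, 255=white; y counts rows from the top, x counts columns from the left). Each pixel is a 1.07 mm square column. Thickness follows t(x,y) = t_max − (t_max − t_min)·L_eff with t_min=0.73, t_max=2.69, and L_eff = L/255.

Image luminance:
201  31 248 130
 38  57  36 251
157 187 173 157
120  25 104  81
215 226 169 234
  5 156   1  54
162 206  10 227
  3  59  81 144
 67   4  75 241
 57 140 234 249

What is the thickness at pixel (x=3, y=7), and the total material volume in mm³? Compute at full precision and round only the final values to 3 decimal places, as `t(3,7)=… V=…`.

t(3,7)=1.583 V=79.059

span = t_max - t_min = 2.69 - 0.73 = 1.960
L(3,7) = 144, L_eff = 144/255 = 0.564706
t(3,7) = 2.69 - 1.960·0.564706 = 1.583
Σt over all 10·4 pixels = 5179/75 ≈ 69.0533333
V = pitch²·Σt = 1.07²·5179/75 = 79.059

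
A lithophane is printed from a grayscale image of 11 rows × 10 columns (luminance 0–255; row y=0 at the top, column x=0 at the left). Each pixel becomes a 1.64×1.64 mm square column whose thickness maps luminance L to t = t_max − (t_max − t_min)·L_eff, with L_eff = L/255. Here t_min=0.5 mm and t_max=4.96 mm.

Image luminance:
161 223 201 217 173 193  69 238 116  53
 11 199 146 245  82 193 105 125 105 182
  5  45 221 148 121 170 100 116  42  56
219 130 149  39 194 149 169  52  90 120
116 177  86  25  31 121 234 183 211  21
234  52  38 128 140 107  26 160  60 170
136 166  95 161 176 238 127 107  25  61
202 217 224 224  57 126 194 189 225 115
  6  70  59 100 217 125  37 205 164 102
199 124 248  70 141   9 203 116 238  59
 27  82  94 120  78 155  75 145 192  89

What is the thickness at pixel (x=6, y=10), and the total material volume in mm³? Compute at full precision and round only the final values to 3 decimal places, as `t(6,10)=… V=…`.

t(6,10)=3.648 V=794.468

span = t_max - t_min = 4.96 - 0.5 = 4.460
L(6,10) = 75, L_eff = 75/255 = 0.294118
t(6,10) = 4.96 - 4.460·0.294118 = 3.648
Σt over all 11·10 pixels = 1883081/6375 ≈ 295.3852549
V = pitch²·Σt = 1.64²·1883081/6375 = 794.468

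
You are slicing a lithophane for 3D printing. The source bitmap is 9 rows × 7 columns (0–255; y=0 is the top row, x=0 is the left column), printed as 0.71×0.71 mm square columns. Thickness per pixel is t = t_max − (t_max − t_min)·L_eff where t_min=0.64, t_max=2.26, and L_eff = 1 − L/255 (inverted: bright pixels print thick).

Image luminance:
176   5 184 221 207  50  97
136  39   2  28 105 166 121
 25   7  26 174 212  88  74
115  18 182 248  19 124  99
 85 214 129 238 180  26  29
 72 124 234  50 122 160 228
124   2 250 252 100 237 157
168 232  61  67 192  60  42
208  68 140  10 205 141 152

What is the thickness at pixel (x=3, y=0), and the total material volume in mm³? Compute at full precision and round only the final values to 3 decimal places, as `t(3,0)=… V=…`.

t(3,0)=2.044 V=45.007

span = t_max - t_min = 2.26 - 0.64 = 1.620
L(3,0) = 221, L_eff = 1 - 221/255 = 0.133333 (inverted)
t(3,0) = 2.26 - 1.620·0.133333 = 2.044
Σt over all 9·7 pixels = 379449/4250 ≈ 89.2821176
V = pitch²·Σt = 0.71²·379449/4250 = 45.007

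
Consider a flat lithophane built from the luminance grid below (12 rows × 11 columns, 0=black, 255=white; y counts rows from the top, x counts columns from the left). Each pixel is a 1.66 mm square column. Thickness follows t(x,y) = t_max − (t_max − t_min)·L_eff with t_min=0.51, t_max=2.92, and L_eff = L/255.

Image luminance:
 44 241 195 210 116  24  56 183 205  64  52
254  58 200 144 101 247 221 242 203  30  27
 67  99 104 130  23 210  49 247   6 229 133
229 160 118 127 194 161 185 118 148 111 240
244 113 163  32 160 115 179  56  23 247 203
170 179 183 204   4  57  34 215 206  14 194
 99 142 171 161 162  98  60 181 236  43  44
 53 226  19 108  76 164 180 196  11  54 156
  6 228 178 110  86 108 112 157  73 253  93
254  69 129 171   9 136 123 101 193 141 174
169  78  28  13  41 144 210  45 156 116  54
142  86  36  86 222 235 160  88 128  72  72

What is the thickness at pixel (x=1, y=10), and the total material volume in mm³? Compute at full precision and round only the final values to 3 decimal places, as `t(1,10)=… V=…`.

span = t_max - t_min = 2.92 - 0.51 = 2.410
L(1,10) = 78, L_eff = 78/255 = 0.305882
t(1,10) = 2.92 - 2.410·0.305882 = 2.183
Σt over all 12·11 pixels = 1140319/5100 ≈ 223.5919608
V = pitch²·Σt = 1.66²·1140319/5100 = 616.130

t(1,10)=2.183 V=616.130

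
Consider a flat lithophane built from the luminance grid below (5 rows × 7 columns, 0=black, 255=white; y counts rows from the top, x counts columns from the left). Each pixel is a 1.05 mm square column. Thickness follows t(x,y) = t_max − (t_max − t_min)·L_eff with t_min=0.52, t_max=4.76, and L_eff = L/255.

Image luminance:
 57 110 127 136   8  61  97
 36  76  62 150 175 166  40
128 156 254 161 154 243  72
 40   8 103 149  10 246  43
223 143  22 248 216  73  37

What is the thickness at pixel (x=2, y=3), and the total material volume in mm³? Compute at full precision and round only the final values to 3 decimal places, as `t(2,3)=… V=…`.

t(2,3)=3.047 V=109.799

span = t_max - t_min = 4.76 - 0.52 = 4.240
L(2,3) = 103, L_eff = 103/255 = 0.403922
t(2,3) = 4.76 - 4.240·0.403922 = 3.047
Σt over all 5·7 pixels = 126979/1275 ≈ 99.5913725
V = pitch²·Σt = 1.05²·126979/1275 = 109.799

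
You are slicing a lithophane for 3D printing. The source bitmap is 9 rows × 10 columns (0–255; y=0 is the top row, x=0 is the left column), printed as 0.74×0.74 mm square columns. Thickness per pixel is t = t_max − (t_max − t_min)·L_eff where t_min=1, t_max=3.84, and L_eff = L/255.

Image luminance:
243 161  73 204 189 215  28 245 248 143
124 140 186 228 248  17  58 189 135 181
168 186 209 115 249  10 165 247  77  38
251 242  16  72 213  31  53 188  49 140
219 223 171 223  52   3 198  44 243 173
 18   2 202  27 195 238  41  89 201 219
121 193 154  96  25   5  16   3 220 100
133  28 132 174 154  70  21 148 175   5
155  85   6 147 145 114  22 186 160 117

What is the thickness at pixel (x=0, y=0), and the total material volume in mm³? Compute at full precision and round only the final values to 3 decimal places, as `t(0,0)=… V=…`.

t(0,0)=1.134 V=116.889

span = t_max - t_min = 3.84 - 1 = 2.840
L(0,0) = 243, L_eff = 243/255 = 0.952941
t(0,0) = 3.84 - 2.840·0.952941 = 1.134
Σt over all 9·10 pixels = 90719/425 ≈ 213.4564706
V = pitch²·Σt = 0.74²·90719/425 = 116.889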